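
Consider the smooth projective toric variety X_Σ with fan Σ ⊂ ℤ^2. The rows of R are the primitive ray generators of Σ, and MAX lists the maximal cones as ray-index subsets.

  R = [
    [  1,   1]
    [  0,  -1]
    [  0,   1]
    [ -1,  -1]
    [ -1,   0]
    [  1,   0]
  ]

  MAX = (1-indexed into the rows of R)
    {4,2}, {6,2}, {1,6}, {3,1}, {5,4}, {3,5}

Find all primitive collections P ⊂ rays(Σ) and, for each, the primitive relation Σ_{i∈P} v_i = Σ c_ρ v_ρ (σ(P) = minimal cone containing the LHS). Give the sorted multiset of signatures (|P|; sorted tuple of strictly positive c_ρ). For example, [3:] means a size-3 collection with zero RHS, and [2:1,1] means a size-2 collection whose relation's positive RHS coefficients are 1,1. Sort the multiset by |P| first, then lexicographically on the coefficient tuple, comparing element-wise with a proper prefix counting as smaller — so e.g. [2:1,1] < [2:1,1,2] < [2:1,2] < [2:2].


The 9 primitive collections of Σ (r=6, n=2):

  • {1,4}:  v_{1} + v_{4} = 0 — sig = [2:]
  • {2,3}:  v_{2} + v_{3} = 0 — sig = [2:]
  • {5,6}:  v_{5} + v_{6} = 0 — sig = [2:]
  • {1,2}:  v_{1} + v_{2} = v_{6} — sig = [2:1]
  • {1,5}:  v_{1} + v_{5} = v_{3} — sig = [2:1]
  • {2,5}:  v_{2} + v_{5} = v_{4} — sig = [2:1]
  • {3,4}:  v_{3} + v_{4} = v_{5} — sig = [2:1]
  • {3,6}:  v_{3} + v_{6} = v_{1} — sig = [2:1]
  • {4,6}:  v_{4} + v_{6} = v_{2} — sig = [2:1]

Sorted signature multiset PRS(X):
    |P|=2: 9 collections, coeffs (), (), (), (1), (1), (1), (1), (1), (1)


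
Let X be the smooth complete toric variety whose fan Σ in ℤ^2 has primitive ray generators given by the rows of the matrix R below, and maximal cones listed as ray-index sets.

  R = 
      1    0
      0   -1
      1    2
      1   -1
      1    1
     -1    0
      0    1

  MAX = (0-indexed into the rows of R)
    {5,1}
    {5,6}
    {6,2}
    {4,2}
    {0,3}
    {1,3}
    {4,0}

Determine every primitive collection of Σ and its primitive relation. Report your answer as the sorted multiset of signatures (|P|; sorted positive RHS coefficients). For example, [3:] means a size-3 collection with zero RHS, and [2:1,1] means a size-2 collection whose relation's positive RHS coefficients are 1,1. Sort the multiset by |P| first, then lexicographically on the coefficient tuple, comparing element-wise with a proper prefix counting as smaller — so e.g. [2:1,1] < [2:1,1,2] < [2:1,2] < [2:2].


|primitive collections| = 14. Relations:

  P = {0,5}:  v_{0} + v_{5} = 0 ; sig = [2:]
  P = {1,6}:  v_{1} + v_{6} = 0 ; sig = [2:]
  P = {0,1}:  v_{0} + v_{1} = v_{3} ; sig = [2:1]
  P = {0,6}:  v_{0} + v_{6} = v_{4} ; sig = [2:1]
  P = {1,2}:  v_{1} + v_{2} = v_{4} ; sig = [2:1]
  P = {1,4}:  v_{1} + v_{4} = v_{0} ; sig = [2:1]
  P = {3,5}:  v_{3} + v_{5} = v_{1} ; sig = [2:1]
  P = {3,6}:  v_{3} + v_{6} = v_{0} ; sig = [2:1]
  P = {4,5}:  v_{4} + v_{5} = v_{6} ; sig = [2:1]
  P = {4,6}:  v_{4} + v_{6} = v_{2} ; sig = [2:1]
  P = {2,3}:  v_{2} + v_{3} = v_{0} + v_{4} ; sig = [2:1,1]
  P = {0,2}:  v_{0} + v_{2} = 2·v_{4} ; sig = [2:2]
  P = {2,5}:  v_{2} + v_{5} = 2·v_{6} ; sig = [2:2]
  P = {3,4}:  v_{3} + v_{4} = 2·v_{0} ; sig = [2:2]

Signatures (|P|; sorted positive RHS coefficients), sorted:
    |P|=2: 14 collections, coeffs (), (), (1), (1), (1), (1), (1), (1), (1), (1), (1,1), (2), (2), (2)


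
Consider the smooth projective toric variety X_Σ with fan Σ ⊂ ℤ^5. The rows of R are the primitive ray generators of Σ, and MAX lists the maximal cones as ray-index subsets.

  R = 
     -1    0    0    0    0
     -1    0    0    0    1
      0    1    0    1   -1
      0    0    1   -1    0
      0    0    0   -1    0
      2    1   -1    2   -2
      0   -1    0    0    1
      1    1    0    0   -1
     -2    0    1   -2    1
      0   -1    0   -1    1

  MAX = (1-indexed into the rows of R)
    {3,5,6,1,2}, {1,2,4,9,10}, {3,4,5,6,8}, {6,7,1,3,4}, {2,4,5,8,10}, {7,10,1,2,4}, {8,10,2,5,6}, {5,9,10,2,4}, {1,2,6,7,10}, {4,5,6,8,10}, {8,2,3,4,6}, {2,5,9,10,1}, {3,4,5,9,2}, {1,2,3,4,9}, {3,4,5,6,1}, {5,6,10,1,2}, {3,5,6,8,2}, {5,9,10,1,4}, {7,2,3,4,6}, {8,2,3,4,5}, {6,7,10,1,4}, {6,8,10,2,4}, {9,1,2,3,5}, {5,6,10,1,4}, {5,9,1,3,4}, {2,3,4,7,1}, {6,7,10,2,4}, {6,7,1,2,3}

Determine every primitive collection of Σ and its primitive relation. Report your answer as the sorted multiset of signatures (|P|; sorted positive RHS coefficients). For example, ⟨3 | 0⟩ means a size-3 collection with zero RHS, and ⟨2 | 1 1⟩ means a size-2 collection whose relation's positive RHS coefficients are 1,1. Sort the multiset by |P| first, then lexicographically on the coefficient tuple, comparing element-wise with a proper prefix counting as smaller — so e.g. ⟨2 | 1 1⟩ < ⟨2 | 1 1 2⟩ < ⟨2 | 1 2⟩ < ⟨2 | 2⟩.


10 minimal non-faces of Δ(Σ) (on 10 rays):

  P = {3,10}:  v_{3} + v_{10} = 0 ; sig = ⟨2 | 0⟩
  P = {5,7}:  v_{5} + v_{7} = v_{10} ; sig = ⟨2 | 1⟩
  P = {1,8}:  v_{1} + v_{8} = v_{3} + v_{5} ; sig = ⟨2 | 1 1⟩
  P = {6,9}:  v_{6} + v_{9} = v_{3} + v_{5} ; sig = ⟨2 | 1 1⟩
  P = {7,8}:  v_{7} + v_{8} = v_{2} + v_{4} + v_{6} + v_{10} ; sig = ⟨2 | 1 1 1 1⟩
  P = {7,9}:  v_{7} + v_{9} = v_{1} + v_{2} + v_{4} + v_{10} ; sig = ⟨2 | 1 1 1 1⟩
  P = {8,9}:  v_{8} + v_{9} = v_{2} + v_{3} + v_{4} + 2·v_{5} ; sig = ⟨2 | 1 1 1 2⟩
  P = {1,2,4,5}:  v_{1} + v_{2} + v_{4} + v_{5} = v_{9} ; sig = ⟨4 | 1⟩
  P = {1,2,4,6}:  v_{1} + v_{2} + v_{4} + v_{6} = v_{3} ; sig = ⟨4 | 1⟩
  P = {2,4,5,6}:  v_{2} + v_{4} + v_{5} + v_{6} = v_{8} ; sig = ⟨4 | 1⟩

Sorted signature multiset PRS(X):
{ ⟨2 | 0⟩,  ⟨2 | 1⟩,  ⟨2 | 1 1⟩ ×2,  ⟨2 | 1 1 1 1⟩ ×2,  ⟨2 | 1 1 1 2⟩,  ⟨4 | 1⟩ ×3 }


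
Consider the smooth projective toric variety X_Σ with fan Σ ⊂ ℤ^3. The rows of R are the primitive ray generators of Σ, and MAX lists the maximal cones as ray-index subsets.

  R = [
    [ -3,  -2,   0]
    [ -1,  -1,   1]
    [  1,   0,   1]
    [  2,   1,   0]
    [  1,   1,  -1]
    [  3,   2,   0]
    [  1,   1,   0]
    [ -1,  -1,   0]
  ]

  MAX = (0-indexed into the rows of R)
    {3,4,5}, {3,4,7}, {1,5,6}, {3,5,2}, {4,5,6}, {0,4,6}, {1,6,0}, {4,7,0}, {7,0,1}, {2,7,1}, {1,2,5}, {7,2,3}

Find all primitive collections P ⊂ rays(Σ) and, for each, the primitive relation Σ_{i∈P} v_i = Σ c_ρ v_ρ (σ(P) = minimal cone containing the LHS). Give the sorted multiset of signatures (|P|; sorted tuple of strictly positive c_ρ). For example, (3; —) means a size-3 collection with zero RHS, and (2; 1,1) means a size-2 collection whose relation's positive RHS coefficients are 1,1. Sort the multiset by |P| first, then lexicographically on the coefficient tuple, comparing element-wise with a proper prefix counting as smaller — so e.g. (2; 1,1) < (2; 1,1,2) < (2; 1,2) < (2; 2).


10 minimal non-faces of Δ(Σ) (on 8 rays):

  P={0,5}:  v_{0} + v_{5} = 0  →  sig = (2; —)
  P={1,4}:  v_{1} + v_{4} = 0  →  sig = (2; —)
  P={6,7}:  v_{6} + v_{7} = 0  →  sig = (2; —)
  P={0,3}:  v_{0} + v_{3} = v_{7}  →  sig = (2; 1)
  P={1,3}:  v_{1} + v_{3} = v_{2}  →  sig = (2; 1)
  P={2,4}:  v_{2} + v_{4} = v_{3}  →  sig = (2; 1)
  P={3,6}:  v_{3} + v_{6} = v_{5}  →  sig = (2; 1)
  P={5,7}:  v_{5} + v_{7} = v_{3}  →  sig = (2; 1)
  P={0,2}:  v_{0} + v_{2} = v_{1} + v_{7}  →  sig = (2; 1,1)
  P={2,6}:  v_{2} + v_{6} = v_{1} + v_{5}  →  sig = (2; 1,1)

Signatures (|P|; sorted positive RHS coefficients), sorted:
[(2; —), (2; —), (2; —), (2; 1), (2; 1), (2; 1), (2; 1), (2; 1), (2; 1,1), (2; 1,1)]


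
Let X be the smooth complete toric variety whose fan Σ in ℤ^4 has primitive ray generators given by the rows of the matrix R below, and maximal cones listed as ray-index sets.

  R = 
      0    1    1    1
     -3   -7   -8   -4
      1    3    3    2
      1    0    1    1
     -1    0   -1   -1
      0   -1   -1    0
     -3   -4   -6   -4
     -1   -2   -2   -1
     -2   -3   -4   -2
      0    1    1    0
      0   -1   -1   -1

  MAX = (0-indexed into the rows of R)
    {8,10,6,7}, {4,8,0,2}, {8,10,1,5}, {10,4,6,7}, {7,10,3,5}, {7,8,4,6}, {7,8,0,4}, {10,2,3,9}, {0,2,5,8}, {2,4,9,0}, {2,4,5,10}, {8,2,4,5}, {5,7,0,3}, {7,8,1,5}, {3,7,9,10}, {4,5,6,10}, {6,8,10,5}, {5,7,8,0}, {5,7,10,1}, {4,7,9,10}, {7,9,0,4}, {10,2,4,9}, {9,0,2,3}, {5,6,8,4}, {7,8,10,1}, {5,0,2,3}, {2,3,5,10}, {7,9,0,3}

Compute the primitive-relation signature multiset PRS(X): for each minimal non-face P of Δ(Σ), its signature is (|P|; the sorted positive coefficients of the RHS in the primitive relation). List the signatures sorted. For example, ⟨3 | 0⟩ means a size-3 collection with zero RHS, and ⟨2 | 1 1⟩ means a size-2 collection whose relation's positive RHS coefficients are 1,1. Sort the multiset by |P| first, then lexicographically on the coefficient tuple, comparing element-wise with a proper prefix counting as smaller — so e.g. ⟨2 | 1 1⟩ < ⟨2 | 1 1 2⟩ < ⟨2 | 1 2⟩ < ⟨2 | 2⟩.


Minimal non-faces — 22 found among 11 rays, 28 max cones:

  P={0,10}:  v_{0} + v_{10} = 0 — sig = ⟨2 | 0⟩
  P={3,4}:  v_{3} + v_{4} = 0 — sig = ⟨2 | 0⟩
  P={5,9}:  v_{5} + v_{9} = 0 — sig = ⟨2 | 0⟩
  P={2,7}:  v_{2} + v_{7} = v_{0} — sig = ⟨2 | 1⟩
  P={0,6}:  v_{0} + v_{6} = v_{4} + v_{8} — sig = ⟨2 | 1 1⟩
  P={1,2}:  v_{1} + v_{2} = v_{5} + v_{8} — sig = ⟨2 | 1 1⟩
  P={3,6}:  v_{3} + v_{6} = v_{8} + v_{10} — sig = ⟨2 | 1 1⟩
  P={3,8}:  v_{3} + v_{8} = v_{5} + v_{7} — sig = ⟨2 | 1 1⟩
  P={8,9}:  v_{8} + v_{9} = v_{4} + v_{7} — sig = ⟨2 | 1 1⟩
  P={0,1}:  v_{0} + v_{1} = v_{5} + v_{7} + v_{8} — sig = ⟨2 | 1 1 1⟩
  P={1,9}:  v_{1} + v_{9} = v_{7} + v_{8} + v_{10} — sig = ⟨2 | 1 1 1⟩
  P={6,9}:  v_{6} + v_{9} = 2·v_{4} + v_{7} + v_{10} — sig = ⟨2 | 1 1 2⟩
  P={1,4}:  v_{1} + v_{4} = 2·v_{8} + v_{10} — sig = ⟨2 | 1 2⟩
  P={2,6}:  v_{2} + v_{6} = 2·v_{4} + v_{5} — sig = ⟨2 | 1 2⟩
  P={1,3}:  v_{1} + v_{3} = 2·v_{5} + 2·v_{7} + v_{10} — sig = ⟨2 | 1 2 2⟩
  P={1,6}:  v_{1} + v_{6} = 3·v_{8} + 2·v_{10} — sig = ⟨2 | 2 3⟩
  P={4,5,7}:  v_{4} + v_{5} + v_{7} = v_{8} — sig = ⟨3 | 1⟩
  P={4,8,10}:  v_{4} + v_{8} + v_{10} = v_{6} — sig = ⟨3 | 1⟩
  P={0,4,5}:  v_{0} + v_{4} + v_{5} = v_{2} + v_{8} — sig = ⟨3 | 1 1⟩
  P={2,8,10}:  v_{2} + v_{8} + v_{10} = v_{4} + v_{5} — sig = ⟨3 | 1 1⟩
  P={5,6,7}:  v_{5} + v_{6} + v_{7} = 2·v_{8} + v_{10} — sig = ⟨3 | 1 2⟩
  P={5,7,8,10}:  v_{5} + v_{7} + v_{8} + v_{10} = v_{1} — sig = ⟨4 | 1⟩

Sorted signature multiset PRS(X):
[⟨2 | 0⟩, ⟨2 | 0⟩, ⟨2 | 0⟩, ⟨2 | 1⟩, ⟨2 | 1 1⟩, ⟨2 | 1 1⟩, ⟨2 | 1 1⟩, ⟨2 | 1 1⟩, ⟨2 | 1 1⟩, ⟨2 | 1 1 1⟩, ⟨2 | 1 1 1⟩, ⟨2 | 1 1 2⟩, ⟨2 | 1 2⟩, ⟨2 | 1 2⟩, ⟨2 | 1 2 2⟩, ⟨2 | 2 3⟩, ⟨3 | 1⟩, ⟨3 | 1⟩, ⟨3 | 1 1⟩, ⟨3 | 1 1⟩, ⟨3 | 1 2⟩, ⟨4 | 1⟩]


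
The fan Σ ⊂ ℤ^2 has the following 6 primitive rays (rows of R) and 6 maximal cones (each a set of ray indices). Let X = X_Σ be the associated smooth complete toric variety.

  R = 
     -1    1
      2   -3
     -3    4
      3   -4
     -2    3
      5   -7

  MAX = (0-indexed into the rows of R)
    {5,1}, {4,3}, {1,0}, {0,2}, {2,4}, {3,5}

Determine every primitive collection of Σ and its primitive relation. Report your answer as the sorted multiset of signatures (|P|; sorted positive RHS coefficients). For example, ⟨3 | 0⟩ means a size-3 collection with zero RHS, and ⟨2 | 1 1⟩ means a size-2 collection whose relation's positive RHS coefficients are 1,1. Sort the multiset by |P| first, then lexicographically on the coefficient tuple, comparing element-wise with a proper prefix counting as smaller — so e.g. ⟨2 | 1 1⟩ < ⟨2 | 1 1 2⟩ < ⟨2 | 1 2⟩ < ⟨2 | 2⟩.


|primitive collections| = 9. Relations:

  P = {1,4}:  v_{1} + v_{4} = 0  →  sig = ⟨2 | 0⟩
  P = {2,3}:  v_{2} + v_{3} = 0  →  sig = ⟨2 | 0⟩
  P = {0,3}:  v_{0} + v_{3} = v_{1}  →  sig = ⟨2 | 1⟩
  P = {0,4}:  v_{0} + v_{4} = v_{2}  →  sig = ⟨2 | 1⟩
  P = {1,2}:  v_{1} + v_{2} = v_{0}  →  sig = ⟨2 | 1⟩
  P = {1,3}:  v_{1} + v_{3} = v_{5}  →  sig = ⟨2 | 1⟩
  P = {2,5}:  v_{2} + v_{5} = v_{1}  →  sig = ⟨2 | 1⟩
  P = {4,5}:  v_{4} + v_{5} = v_{3}  →  sig = ⟨2 | 1⟩
  P = {0,5}:  v_{0} + v_{5} = 2·v_{1}  →  sig = ⟨2 | 2⟩

Signatures (|P|; sorted positive RHS coefficients), sorted:
    |P|=2: 9 collections, coeffs (), (), (1), (1), (1), (1), (1), (1), (2)


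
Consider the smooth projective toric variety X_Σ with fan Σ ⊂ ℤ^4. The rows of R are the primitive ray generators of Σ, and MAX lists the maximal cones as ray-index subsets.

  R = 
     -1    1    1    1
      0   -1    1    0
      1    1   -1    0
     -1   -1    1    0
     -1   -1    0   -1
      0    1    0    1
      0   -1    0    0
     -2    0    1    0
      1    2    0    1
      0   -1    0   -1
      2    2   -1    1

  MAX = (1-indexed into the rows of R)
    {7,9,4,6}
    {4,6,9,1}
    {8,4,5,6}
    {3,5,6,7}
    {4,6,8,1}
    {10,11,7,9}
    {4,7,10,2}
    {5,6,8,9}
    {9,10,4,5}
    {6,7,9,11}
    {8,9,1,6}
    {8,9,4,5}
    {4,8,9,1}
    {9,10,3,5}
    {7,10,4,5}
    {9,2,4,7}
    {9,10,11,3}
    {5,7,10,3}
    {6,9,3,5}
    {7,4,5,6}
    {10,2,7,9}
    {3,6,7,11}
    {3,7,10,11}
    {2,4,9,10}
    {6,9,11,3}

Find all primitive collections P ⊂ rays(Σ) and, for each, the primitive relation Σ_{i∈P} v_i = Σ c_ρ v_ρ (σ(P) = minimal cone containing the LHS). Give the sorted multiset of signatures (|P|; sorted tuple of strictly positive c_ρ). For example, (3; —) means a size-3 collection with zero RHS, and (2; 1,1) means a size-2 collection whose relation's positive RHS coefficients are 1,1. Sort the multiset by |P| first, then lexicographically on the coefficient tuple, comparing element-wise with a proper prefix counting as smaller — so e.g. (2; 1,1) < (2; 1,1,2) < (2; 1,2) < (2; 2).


Minimal non-faces — 24 found among 11 rays, 25 max cones:

  P={3,4}:  v_{3} + v_{4} = 0  →  sig = (2; —)
  P={6,10}:  v_{6} + v_{10} = 0  →  sig = (2; —)
  P={1,5}:  v_{1} + v_{5} = v_{8}  →  sig = (2; 1)
  P={5,11}:  v_{5} + v_{11} = v_{3}  →  sig = (2; 1)
  P={1,7}:  v_{1} + v_{7} = v_{4} + v_{6}  →  sig = (2; 1,1)
  P={1,11}:  v_{1} + v_{11} = v_{6} + v_{9}  →  sig = (2; 1,1)
  P={2,5}:  v_{2} + v_{5} = v_{4} + v_{10}  →  sig = (2; 1,1)
  P={4,11}:  v_{4} + v_{11} = v_{7} + v_{9}  →  sig = (2; 1,1)
  P={1,3}:  v_{1} + v_{3} = v_{5} + v_{6} + v_{9}  →  sig = (2; 1,1,1)
  P={1,10}:  v_{1} + v_{10} = v_{4} + v_{5} + v_{9}  →  sig = (2; 1,1,1)
  P={2,3}:  v_{2} + v_{3} = v_{7} + v_{9} + v_{10}  →  sig = (2; 1,1,1)
  P={2,6}:  v_{2} + v_{6} = v_{4} + v_{7} + v_{9}  →  sig = (2; 1,1,1)
  P={7,8}:  v_{7} + v_{8} = v_{4} + v_{5} + v_{6}  →  sig = (2; 1,1,1)
  P={8,11}:  v_{8} + v_{11} = v_{5} + v_{6} + v_{9}  →  sig = (2; 1,1,1)
  P={2,8}:  v_{2} + v_{8} = 2·v_{4} + v_{5} + v_{9}  →  sig = (2; 1,1,2)
  P={3,8}:  v_{3} + v_{8} = 2·v_{5} + v_{6} + v_{9}  →  sig = (2; 1,1,2)
  P={8,10}:  v_{8} + v_{10} = v_{4} + 2·v_{5} + v_{9}  →  sig = (2; 1,1,2)
  P={1,2}:  v_{1} + v_{2} = 2·v_{4} + v_{9}  →  sig = (2; 1,2)
  P={2,11}:  v_{2} + v_{11} = 2·v_{7} + 2·v_{9} + v_{10}  →  sig = (2; 1,2,2)
  P={5,7,9}:  v_{5} + v_{7} + v_{9} = 0  →  sig = (3; —)
  P={3,7,9}:  v_{3} + v_{7} + v_{9} = v_{11}  →  sig = (3; 1)
  P={4,5,6,9}:  v_{4} + v_{5} + v_{6} + v_{9} = v_{1}  →  sig = (4; 1)
  P={4,7,9,10}:  v_{4} + v_{7} + v_{9} + v_{10} = v_{2}  →  sig = (4; 1)
  P={4,6,8,9}:  v_{4} + v_{6} + v_{8} + v_{9} = 2·v_{1}  →  sig = (4; 2)

Hence PRS(X_Σ) =
[(2; —), (2; —), (2; 1), (2; 1), (2; 1,1), (2; 1,1), (2; 1,1), (2; 1,1), (2; 1,1,1), (2; 1,1,1), (2; 1,1,1), (2; 1,1,1), (2; 1,1,1), (2; 1,1,1), (2; 1,1,2), (2; 1,1,2), (2; 1,1,2), (2; 1,2), (2; 1,2,2), (3; —), (3; 1), (4; 1), (4; 1), (4; 2)]


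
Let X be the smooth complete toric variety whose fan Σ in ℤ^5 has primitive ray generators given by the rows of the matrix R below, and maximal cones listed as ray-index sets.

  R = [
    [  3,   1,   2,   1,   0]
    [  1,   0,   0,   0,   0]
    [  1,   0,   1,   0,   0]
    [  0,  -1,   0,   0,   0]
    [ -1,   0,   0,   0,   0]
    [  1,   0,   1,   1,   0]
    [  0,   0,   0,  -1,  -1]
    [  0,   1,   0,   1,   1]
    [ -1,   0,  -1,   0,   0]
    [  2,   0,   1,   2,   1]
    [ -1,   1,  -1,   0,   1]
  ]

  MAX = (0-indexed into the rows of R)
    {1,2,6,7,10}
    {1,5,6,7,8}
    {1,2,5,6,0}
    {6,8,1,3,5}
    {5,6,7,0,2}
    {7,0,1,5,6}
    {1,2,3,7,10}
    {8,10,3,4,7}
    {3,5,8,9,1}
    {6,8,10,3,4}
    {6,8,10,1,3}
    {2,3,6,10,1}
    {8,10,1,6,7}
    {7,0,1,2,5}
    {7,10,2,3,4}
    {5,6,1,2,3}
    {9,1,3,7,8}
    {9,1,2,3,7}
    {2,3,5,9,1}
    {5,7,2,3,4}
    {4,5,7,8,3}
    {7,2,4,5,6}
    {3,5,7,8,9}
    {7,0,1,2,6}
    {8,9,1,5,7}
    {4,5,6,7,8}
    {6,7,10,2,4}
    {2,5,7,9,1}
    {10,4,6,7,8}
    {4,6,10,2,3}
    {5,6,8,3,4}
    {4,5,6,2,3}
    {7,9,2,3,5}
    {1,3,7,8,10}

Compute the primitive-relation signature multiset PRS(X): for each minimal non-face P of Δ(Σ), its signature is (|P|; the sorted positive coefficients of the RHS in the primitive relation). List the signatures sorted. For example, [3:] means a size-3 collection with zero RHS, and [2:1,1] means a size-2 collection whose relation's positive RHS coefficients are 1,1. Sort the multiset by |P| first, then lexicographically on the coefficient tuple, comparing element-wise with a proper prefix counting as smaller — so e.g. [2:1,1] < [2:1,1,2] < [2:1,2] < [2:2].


The 14 primitive collections of Σ (r=11, n=5):

  {1,4}:  v_{1} + v_{4} = 0  so sig = [2:]
  {2,8}:  v_{2} + v_{8} = 0  so sig = [2:]
  {5,10}:  v_{5} + v_{10} = v_{7}  so sig = [2:1]
  {6,9}:  v_{6} + v_{9} = v_{1} + v_{5}  so sig = [2:1,1]
  {0,3}:  v_{0} + v_{3} = v_{1} + v_{2} + v_{5}  so sig = [2:1,1,1]
  {4,9}:  v_{4} + v_{9} = v_{3} + v_{5} + v_{7}  so sig = [2:1,1,1]
  {0,4}:  v_{0} + v_{4} = v_{2} + v_{5} + v_{6} + v_{7}  so sig = [2:1,1,1,1]
  {0,8}:  v_{0} + v_{8} = v_{1} + v_{5} + v_{6} + v_{7}  so sig = [2:1,1,1,1]
  {0,10}:  v_{0} + v_{10} = v_{1} + v_{2} + v_{6} + 2·v_{7}  so sig = [2:1,1,1,2]
  {9,10}:  v_{9} + v_{10} = v_{1} + v_{3} + 2·v_{7}  so sig = [2:1,1,2]
  {0,9}:  v_{0} + v_{9} = 2·v_{1} + v_{2} + 2·v_{5} + v_{7}  so sig = [2:1,1,2,2]
  {3,6,7}:  v_{3} + v_{6} + v_{7} = 0  so sig = [3:]
  {1,3,5,7}:  v_{1} + v_{3} + v_{5} + v_{7} = v_{9}  so sig = [4:1]
  {1,2,5,6,7}:  v_{1} + v_{2} + v_{5} + v_{6} + v_{7} = v_{0}  so sig = [5:1]

Signatures (|P|; sorted positive RHS coefficients), sorted:
[[2:], [2:], [2:1], [2:1,1], [2:1,1,1], [2:1,1,1], [2:1,1,1,1], [2:1,1,1,1], [2:1,1,1,2], [2:1,1,2], [2:1,1,2,2], [3:], [4:1], [5:1]]


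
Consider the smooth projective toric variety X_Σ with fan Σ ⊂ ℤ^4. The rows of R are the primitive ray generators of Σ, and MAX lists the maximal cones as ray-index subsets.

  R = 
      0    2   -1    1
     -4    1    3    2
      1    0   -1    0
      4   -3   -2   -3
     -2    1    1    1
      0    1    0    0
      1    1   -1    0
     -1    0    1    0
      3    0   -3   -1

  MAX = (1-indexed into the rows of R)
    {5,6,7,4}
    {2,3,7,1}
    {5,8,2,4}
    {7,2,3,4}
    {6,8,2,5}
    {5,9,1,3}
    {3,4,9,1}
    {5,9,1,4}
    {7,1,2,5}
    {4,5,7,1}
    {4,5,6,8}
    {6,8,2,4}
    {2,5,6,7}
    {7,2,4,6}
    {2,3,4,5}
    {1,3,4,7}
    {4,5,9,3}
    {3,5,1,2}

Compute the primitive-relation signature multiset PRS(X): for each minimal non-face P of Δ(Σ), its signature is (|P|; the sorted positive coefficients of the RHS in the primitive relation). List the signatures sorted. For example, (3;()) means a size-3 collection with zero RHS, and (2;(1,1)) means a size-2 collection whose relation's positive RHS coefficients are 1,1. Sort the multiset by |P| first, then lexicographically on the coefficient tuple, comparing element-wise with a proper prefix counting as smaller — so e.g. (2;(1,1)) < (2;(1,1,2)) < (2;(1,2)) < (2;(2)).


The 14 primitive collections of Σ (r=9, n=4):

  P = {3,8}:  v_{3} + v_{8} = 0  ⟹  sig = (2;())
  P = {3,6}:  v_{3} + v_{6} = v_{7}  ⟹  sig = (2;(1))
  P = {7,8}:  v_{7} + v_{8} = v_{6}  ⟹  sig = (2;(1))
  P = {1,8}:  v_{1} + v_{8} = v_{5} + v_{7}  ⟹  sig = (2;(1,1))
  P = {2,9}:  v_{2} + v_{9} = v_{3} + v_{5}  ⟹  sig = (2;(1,1))
  P = {8,9}:  v_{8} + v_{9} = v_{1} + v_{4} + v_{5}  ⟹  sig = (2;(1,1,1))
  P = {6,9}:  v_{6} + v_{9} = v_{1} + v_{4} + v_{5} + v_{7}  ⟹  sig = (2;(1,1,1,1))
  P = {1,6}:  v_{1} + v_{6} = v_{5} + 2·v_{7}  ⟹  sig = (2;(1,2))
  P = {7,9}:  v_{7} + v_{9} = 2·v_{1} + v_{4}  ⟹  sig = (2;(1,2))
  P = {1,2,4}:  v_{1} + v_{2} + v_{4} = 0  ⟹  sig = (3;())
  P = {3,5,7}:  v_{3} + v_{5} + v_{7} = v_{1}  ⟹  sig = (3;(1))
  P = {1,3,4,5}:  v_{1} + v_{3} + v_{4} + v_{5} = v_{9}  ⟹  sig = (4;(1))
  P = {2,4,5,7}:  v_{2} + v_{4} + v_{5} + v_{7} = v_{8}  ⟹  sig = (4;(1))
  P = {2,4,5,6}:  v_{2} + v_{4} + v_{5} + v_{6} = 2·v_{8}  ⟹  sig = (4;(2))

so the primitive-relation signature multiset is
    (2;())
    (2;(1))
    (2;(1))
    (2;(1,1))
    (2;(1,1))
    (2;(1,1,1))
    (2;(1,1,1,1))
    (2;(1,2))
    (2;(1,2))
    (3;())
    (3;(1))
    (4;(1))
    (4;(1))
    (4;(2))


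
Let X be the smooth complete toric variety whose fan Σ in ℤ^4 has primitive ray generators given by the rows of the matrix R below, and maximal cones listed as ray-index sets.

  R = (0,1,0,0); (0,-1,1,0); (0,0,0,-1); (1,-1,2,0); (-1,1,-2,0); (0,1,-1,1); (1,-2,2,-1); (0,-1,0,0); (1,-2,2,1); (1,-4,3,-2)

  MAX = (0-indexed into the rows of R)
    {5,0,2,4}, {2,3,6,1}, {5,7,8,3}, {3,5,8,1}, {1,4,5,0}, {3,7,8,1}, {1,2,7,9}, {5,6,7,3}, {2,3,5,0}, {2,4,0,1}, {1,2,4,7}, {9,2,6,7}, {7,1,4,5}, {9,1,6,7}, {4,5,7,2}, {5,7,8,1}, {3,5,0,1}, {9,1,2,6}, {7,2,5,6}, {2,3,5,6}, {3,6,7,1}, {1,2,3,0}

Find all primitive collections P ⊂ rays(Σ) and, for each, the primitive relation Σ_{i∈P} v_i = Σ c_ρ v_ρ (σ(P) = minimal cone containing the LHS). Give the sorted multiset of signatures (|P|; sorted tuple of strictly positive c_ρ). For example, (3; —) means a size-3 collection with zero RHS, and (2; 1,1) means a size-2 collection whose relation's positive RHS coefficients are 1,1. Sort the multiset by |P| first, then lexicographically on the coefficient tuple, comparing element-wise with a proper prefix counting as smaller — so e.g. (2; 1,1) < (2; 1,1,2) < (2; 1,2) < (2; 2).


|primitive collections| = 18. Relations:

  {0,7}:  v_{0} + v_{7} = 0 — sig = (2; —)
  {3,4}:  v_{3} + v_{4} = 0 — sig = (2; —)
  {0,6}:  v_{0} + v_{6} = v_{2} + v_{3} — sig = (2; 1,1)
  {2,8}:  v_{2} + v_{8} = v_{3} + v_{7} — sig = (2; 1,1)
  {4,6}:  v_{4} + v_{6} = v_{2} + v_{7} — sig = (2; 1,1)
  {5,9}:  v_{5} + v_{9} = v_{6} + v_{7} — sig = (2; 1,1)
  {0,8}:  v_{0} + v_{8} = v_{1} + v_{3} + v_{5} — sig = (2; 1,1,1)
  {0,9}:  v_{0} + v_{9} = v_{1} + v_{2} + v_{6} — sig = (2; 1,1,1)
  {4,8}:  v_{4} + v_{8} = v_{1} + v_{5} + v_{7} — sig = (2; 1,1,1)
  {8,9}:  v_{8} + v_{9} = v_{1} + v_{3} + v_{6} + 2·v_{7} — sig = (2; 1,1,1,2)
  {3,9}:  v_{3} + v_{9} = v_{1} + 2·v_{6} — sig = (2; 1,2)
  {4,9}:  v_{4} + v_{9} = v_{1} + 2·v_{2} + 2·v_{7} — sig = (2; 1,2,2)
  {6,8}:  v_{6} + v_{8} = 2·v_{3} + 2·v_{7} — sig = (2; 2,2)
  {1,2,5}:  v_{1} + v_{2} + v_{5} = 0 — sig = (3; —)
  {2,3,7}:  v_{2} + v_{3} + v_{7} = v_{6} — sig = (3; 1)
  {1,5,6}:  v_{1} + v_{5} + v_{6} = v_{3} + v_{7} — sig = (3; 1,1)
  {1,2,6,7}:  v_{1} + v_{2} + v_{6} + v_{7} = v_{9} — sig = (4; 1)
  {1,3,5,7}:  v_{1} + v_{3} + v_{5} + v_{7} = v_{8} — sig = (4; 1)

so the primitive-relation signature multiset is
[(2; —), (2; —), (2; 1,1), (2; 1,1), (2; 1,1), (2; 1,1), (2; 1,1,1), (2; 1,1,1), (2; 1,1,1), (2; 1,1,1,2), (2; 1,2), (2; 1,2,2), (2; 2,2), (3; —), (3; 1), (3; 1,1), (4; 1), (4; 1)]


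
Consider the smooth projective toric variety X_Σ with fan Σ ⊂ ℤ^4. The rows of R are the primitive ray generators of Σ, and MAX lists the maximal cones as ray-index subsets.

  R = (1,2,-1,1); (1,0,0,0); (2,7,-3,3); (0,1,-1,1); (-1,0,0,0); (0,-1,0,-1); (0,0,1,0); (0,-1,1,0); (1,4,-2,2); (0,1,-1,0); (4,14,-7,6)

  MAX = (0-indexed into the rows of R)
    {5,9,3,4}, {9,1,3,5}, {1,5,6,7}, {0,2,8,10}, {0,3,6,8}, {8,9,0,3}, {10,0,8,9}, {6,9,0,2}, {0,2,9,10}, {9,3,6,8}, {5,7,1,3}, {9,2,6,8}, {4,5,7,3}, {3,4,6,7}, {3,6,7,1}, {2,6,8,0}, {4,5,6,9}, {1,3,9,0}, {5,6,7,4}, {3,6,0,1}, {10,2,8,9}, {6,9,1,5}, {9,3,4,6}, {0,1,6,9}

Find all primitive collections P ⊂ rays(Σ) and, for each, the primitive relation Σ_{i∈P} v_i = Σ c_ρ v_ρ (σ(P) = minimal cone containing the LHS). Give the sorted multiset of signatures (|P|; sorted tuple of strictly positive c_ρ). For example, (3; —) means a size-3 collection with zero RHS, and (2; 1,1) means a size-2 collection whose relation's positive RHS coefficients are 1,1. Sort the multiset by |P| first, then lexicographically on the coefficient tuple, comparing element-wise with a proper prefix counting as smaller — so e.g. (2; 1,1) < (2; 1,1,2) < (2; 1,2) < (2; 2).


25 collections generate NE(X_Σ); each relation:

  • {1,4}:  v_{1} + v_{4} = 0  ⟹  sig = (2; —)
  • {7,9}:  v_{7} + v_{9} = 0  ⟹  sig = (2; —)
  • {0,5}:  v_{0} + v_{5} = v_{1} + v_{9}  ⟹  sig = (2; 1,1)
  • {5,8}:  v_{5} + v_{8} = v_{0} + v_{9}  ⟹  sig = (2; 1,1)
  • {0,4}:  v_{0} + v_{4} = v_{3} + v_{6} + v_{9}  ⟹  sig = (2; 1,1,1)
  • {0,7}:  v_{0} + v_{7} = v_{1} + v_{3} + v_{6}  ⟹  sig = (2; 1,1,1)
  • {2,7}:  v_{2} + v_{7} = v_{0} + v_{6} + v_{8}  ⟹  sig = (2; 1,1,1)
  • {7,8}:  v_{7} + v_{8} = v_{0} + v_{3} + v_{6}  ⟹  sig = (2; 1,1,1)
  • {7,10}:  v_{7} + v_{10} = v_{0} + v_{2} + v_{8}  ⟹  sig = (2; 1,1,1)
  • {2,4}:  v_{2} + v_{4} = v_{3} + 2·v_{6} + v_{8} + 2·v_{9}  ⟹  sig = (2; 1,1,2,2)
  • {1,2}:  v_{1} + v_{2} = 3·v_{0} + v_{6} + v_{9}  ⟹  sig = (2; 1,1,3)
  • {1,10}:  v_{1} + v_{10} = 3·v_{0} + v_{2} + v_{9}  ⟹  sig = (2; 1,1,3)
  • {3,10}:  v_{3} + v_{10} = v_{0} + 3·v_{8} + v_{9}  ⟹  sig = (2; 1,1,3)
  • {2,5}:  v_{2} + v_{5} = 2·v_{0} + v_{6} + 2·v_{9}  ⟹  sig = (2; 1,2,2)
  • {5,10}:  v_{5} + v_{10} = 2·v_{0} + v_{2} + 2·v_{9}  ⟹  sig = (2; 1,2,2)
  • {4,10}:  v_{4} + v_{10} = v_{6} + 3·v_{8} + 2·v_{9}  ⟹  sig = (2; 1,2,3)
  • {1,8}:  v_{1} + v_{8} = 2·v_{0}  ⟹  sig = (2; 2)
  • {2,3}:  v_{2} + v_{3} = 2·v_{8}  ⟹  sig = (2; 2)
  • {6,10}:  v_{6} + v_{10} = 2·v_{2}  ⟹  sig = (2; 2)
  • {4,8}:  v_{4} + v_{8} = 2·v_{3} + 2·v_{6} + 2·v_{9}  ⟹  sig = (2; 2,2,2)
  • {3,5,6}:  v_{3} + v_{5} + v_{6} = 0  ⟹  sig = (3; —)
  • {0,2,8,9}:  v_{0} + v_{2} + v_{8} + v_{9} = v_{10}  ⟹  sig = (4; 1)
  • {0,3,6,9}:  v_{0} + v_{3} + v_{6} + v_{9} = v_{8}  ⟹  sig = (4; 1)
  • {0,6,8,9}:  v_{0} + v_{6} + v_{8} + v_{9} = v_{2}  ⟹  sig = (4; 1)
  • {1,3,6,9}:  v_{1} + v_{3} + v_{6} + v_{9} = v_{0}  ⟹  sig = (4; 1)

Signatures (|P|; sorted positive RHS coefficients), sorted:
    |P|=2: 20 collections, coeffs (), (), (1,1), (1,1), (1,1,1), (1,1,1), (1,1,1), (1,1,1), (1,1,1), (1,1,2,2), (1,1,3), (1,1,3), (1,1,3), (1,2,2), (1,2,2), (1,2,3), (2), (2), (2), (2,2,2)
    |P|=3: 1 collection, coeffs ()
    |P|=4: 4 collections, coeffs (1), (1), (1), (1)


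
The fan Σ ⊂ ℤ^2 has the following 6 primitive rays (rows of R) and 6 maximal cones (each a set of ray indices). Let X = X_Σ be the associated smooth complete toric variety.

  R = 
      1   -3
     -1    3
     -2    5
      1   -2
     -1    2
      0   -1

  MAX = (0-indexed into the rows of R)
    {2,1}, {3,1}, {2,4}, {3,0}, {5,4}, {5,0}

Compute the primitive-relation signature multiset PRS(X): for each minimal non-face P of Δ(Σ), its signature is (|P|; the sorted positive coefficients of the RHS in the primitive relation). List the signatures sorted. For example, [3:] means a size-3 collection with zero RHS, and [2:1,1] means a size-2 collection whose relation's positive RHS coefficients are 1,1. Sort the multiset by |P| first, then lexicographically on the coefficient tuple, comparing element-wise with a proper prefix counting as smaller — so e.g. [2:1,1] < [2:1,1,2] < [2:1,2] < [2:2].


Primitive collections (9):

  • {0,1}:  v_{0} + v_{1} = 0  ⟹  sig = [2:]
  • {3,4}:  v_{3} + v_{4} = 0  ⟹  sig = [2:]
  • {0,2}:  v_{0} + v_{2} = v_{4}  ⟹  sig = [2:1]
  • {0,4}:  v_{0} + v_{4} = v_{5}  ⟹  sig = [2:1]
  • {1,4}:  v_{1} + v_{4} = v_{2}  ⟹  sig = [2:1]
  • {1,5}:  v_{1} + v_{5} = v_{4}  ⟹  sig = [2:1]
  • {2,3}:  v_{2} + v_{3} = v_{1}  ⟹  sig = [2:1]
  • {3,5}:  v_{3} + v_{5} = v_{0}  ⟹  sig = [2:1]
  • {2,5}:  v_{2} + v_{5} = 2·v_{4}  ⟹  sig = [2:2]

Signatures (|P|; sorted positive RHS coefficients), sorted:
    [2:]
    [2:]
    [2:1]
    [2:1]
    [2:1]
    [2:1]
    [2:1]
    [2:1]
    [2:2]


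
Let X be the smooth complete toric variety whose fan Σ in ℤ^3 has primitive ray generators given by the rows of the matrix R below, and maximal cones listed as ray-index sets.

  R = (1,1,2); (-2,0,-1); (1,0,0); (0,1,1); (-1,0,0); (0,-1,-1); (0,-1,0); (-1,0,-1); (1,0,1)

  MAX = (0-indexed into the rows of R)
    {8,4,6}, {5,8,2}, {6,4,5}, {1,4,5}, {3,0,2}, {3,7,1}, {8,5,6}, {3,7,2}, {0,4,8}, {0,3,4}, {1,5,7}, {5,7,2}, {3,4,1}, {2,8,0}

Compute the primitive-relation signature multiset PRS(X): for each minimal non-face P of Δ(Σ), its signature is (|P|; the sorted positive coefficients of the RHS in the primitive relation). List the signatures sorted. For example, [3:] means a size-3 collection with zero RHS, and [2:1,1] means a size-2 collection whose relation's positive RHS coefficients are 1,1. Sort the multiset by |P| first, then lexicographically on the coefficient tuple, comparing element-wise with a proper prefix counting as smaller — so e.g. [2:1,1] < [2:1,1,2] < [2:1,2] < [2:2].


16 minimal non-faces of Δ(Σ) (on 9 rays):

  P={2,4}:  v_{2} + v_{4} = 0 — sig = [2:]
  P={3,5}:  v_{3} + v_{5} = 0 — sig = [2:]
  P={7,8}:  v_{7} + v_{8} = 0 — sig = [2:]
  P={0,5}:  v_{0} + v_{5} = v_{8} — sig = [2:1]
  P={0,7}:  v_{0} + v_{7} = v_{3} — sig = [2:1]
  P={1,2}:  v_{1} + v_{2} = v_{7} — sig = [2:1]
  P={1,8}:  v_{1} + v_{8} = v_{4} — sig = [2:1]
  P={3,8}:  v_{3} + v_{8} = v_{0} — sig = [2:1]
  P={4,7}:  v_{4} + v_{7} = v_{1} — sig = [2:1]
  P={0,1}:  v_{0} + v_{1} = v_{3} + v_{4} — sig = [2:1,1]
  P={2,6}:  v_{2} + v_{6} = v_{5} + v_{8} — sig = [2:1,1]
  P={3,6}:  v_{3} + v_{6} = v_{4} + v_{8} — sig = [2:1,1]
  P={6,7}:  v_{6} + v_{7} = v_{4} + v_{5} — sig = [2:1,1]
  P={0,6}:  v_{0} + v_{6} = v_{4} + 2·v_{8} — sig = [2:1,2]
  P={1,6}:  v_{1} + v_{6} = 2·v_{4} + v_{5} — sig = [2:1,2]
  P={4,5,8}:  v_{4} + v_{5} + v_{8} = v_{6} — sig = [3:1]

Hence PRS(X_Σ) =
[[2:], [2:], [2:], [2:1], [2:1], [2:1], [2:1], [2:1], [2:1], [2:1,1], [2:1,1], [2:1,1], [2:1,1], [2:1,2], [2:1,2], [3:1]]


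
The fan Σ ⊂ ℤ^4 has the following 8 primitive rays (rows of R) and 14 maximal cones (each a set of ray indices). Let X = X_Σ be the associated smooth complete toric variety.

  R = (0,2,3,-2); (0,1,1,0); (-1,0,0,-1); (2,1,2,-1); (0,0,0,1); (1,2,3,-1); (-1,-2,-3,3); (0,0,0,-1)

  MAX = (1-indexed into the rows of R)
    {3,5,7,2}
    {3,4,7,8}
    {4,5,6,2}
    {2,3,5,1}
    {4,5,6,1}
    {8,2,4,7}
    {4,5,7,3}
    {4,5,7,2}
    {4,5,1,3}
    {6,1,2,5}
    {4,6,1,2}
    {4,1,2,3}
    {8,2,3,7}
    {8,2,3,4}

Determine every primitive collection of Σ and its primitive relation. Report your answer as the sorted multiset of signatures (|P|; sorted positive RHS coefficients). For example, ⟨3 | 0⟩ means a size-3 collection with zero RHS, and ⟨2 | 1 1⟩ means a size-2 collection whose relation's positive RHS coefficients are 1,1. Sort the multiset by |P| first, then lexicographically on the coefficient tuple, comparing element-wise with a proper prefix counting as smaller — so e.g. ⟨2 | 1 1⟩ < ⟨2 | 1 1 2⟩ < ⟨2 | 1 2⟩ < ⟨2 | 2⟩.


9 minimal non-faces of Δ(Σ) (on 8 rays):

  • {5,8}:  v_{5} + v_{8} = 0 ; sig = ⟨2 | 0⟩
  • {3,6}:  v_{3} + v_{6} = v_{1} ; sig = ⟨2 | 1⟩
  • {6,8}:  v_{6} + v_{8} = v_{2} + v_{3} + v_{4} ; sig = ⟨2 | 1 1 1⟩
  • {1,8}:  v_{1} + v_{8} = v_{2} + 2·v_{3} + v_{4} ; sig = ⟨2 | 1 1 2⟩
  • {1,7}:  v_{1} + v_{7} = v_{3} + 2·v_{5} ; sig = ⟨2 | 1 2⟩
  • {6,7}:  v_{6} + v_{7} = 2·v_{5} ; sig = ⟨2 | 2⟩
  • {2,3,4,5}:  v_{2} + v_{3} + v_{4} + v_{5} = v_{6} ; sig = ⟨4 | 1⟩
  • {2,3,4,7}:  v_{2} + v_{3} + v_{4} + v_{7} = v_{5} ; sig = ⟨4 | 1⟩
  • {1,2,4,5}:  v_{1} + v_{2} + v_{4} + v_{5} = 2·v_{6} ; sig = ⟨4 | 2⟩

so the primitive-relation signature multiset is
    ⟨2 | 0⟩
    ⟨2 | 1⟩
    ⟨2 | 1 1 1⟩
    ⟨2 | 1 1 2⟩
    ⟨2 | 1 2⟩
    ⟨2 | 2⟩
    ⟨4 | 1⟩
    ⟨4 | 1⟩
    ⟨4 | 2⟩


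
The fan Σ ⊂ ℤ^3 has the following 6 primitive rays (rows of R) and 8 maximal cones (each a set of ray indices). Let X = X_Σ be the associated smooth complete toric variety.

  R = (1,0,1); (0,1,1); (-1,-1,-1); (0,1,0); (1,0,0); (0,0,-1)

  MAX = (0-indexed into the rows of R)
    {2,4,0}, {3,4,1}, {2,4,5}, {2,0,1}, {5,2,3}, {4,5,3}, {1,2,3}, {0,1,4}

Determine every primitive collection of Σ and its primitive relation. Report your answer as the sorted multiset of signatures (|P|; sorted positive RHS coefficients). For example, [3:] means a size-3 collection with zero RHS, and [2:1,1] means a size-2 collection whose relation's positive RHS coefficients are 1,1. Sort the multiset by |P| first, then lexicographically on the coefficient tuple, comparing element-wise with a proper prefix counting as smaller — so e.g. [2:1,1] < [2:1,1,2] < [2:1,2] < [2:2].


|primitive collections| = 5. Relations:

  P={0,5}:  v_{0} + v_{5} = v_{4} — sig = [2:1]
  P={1,5}:  v_{1} + v_{5} = v_{3} — sig = [2:1]
  P={0,3}:  v_{0} + v_{3} = v_{1} + v_{4} — sig = [2:1,1]
  P={1,2,4}:  v_{1} + v_{2} + v_{4} = 0 — sig = [3:]
  P={2,3,4}:  v_{2} + v_{3} + v_{4} = v_{5} — sig = [3:1]

Sorted signature multiset PRS(X):
    [2:1]
    [2:1]
    [2:1,1]
    [3:]
    [3:1]


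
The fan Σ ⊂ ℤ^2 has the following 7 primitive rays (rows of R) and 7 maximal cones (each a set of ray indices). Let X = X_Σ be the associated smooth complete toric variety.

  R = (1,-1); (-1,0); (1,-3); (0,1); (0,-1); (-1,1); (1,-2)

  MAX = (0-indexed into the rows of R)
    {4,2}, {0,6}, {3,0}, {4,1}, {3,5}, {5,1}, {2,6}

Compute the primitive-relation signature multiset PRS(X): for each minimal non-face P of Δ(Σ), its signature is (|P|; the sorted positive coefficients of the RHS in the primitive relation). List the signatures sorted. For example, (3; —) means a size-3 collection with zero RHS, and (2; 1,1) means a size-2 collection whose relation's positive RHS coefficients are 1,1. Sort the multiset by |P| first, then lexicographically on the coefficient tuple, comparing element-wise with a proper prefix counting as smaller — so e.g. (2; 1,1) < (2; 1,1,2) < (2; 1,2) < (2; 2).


|primitive collections| = 14. Relations:

  P={0,5}:  v_{0} + v_{5} = 0  so sig = (2; —)
  P={3,4}:  v_{3} + v_{4} = 0  so sig = (2; —)
  P={0,1}:  v_{0} + v_{1} = v_{4}  so sig = (2; 1)
  P={0,4}:  v_{0} + v_{4} = v_{6}  so sig = (2; 1)
  P={1,3}:  v_{1} + v_{3} = v_{5}  so sig = (2; 1)
  P={2,3}:  v_{2} + v_{3} = v_{6}  so sig = (2; 1)
  P={3,6}:  v_{3} + v_{6} = v_{0}  so sig = (2; 1)
  P={4,5}:  v_{4} + v_{5} = v_{1}  so sig = (2; 1)
  P={4,6}:  v_{4} + v_{6} = v_{2}  so sig = (2; 1)
  P={5,6}:  v_{5} + v_{6} = v_{4}  so sig = (2; 1)
  P={0,2}:  v_{0} + v_{2} = 2·v_{6}  so sig = (2; 2)
  P={1,6}:  v_{1} + v_{6} = 2·v_{4}  so sig = (2; 2)
  P={2,5}:  v_{2} + v_{5} = 2·v_{4}  so sig = (2; 2)
  P={1,2}:  v_{1} + v_{2} = 3·v_{4}  so sig = (2; 3)

Sorted signature multiset PRS(X):
    (2; —)
    (2; —)
    (2; 1)
    (2; 1)
    (2; 1)
    (2; 1)
    (2; 1)
    (2; 1)
    (2; 1)
    (2; 1)
    (2; 2)
    (2; 2)
    (2; 2)
    (2; 3)


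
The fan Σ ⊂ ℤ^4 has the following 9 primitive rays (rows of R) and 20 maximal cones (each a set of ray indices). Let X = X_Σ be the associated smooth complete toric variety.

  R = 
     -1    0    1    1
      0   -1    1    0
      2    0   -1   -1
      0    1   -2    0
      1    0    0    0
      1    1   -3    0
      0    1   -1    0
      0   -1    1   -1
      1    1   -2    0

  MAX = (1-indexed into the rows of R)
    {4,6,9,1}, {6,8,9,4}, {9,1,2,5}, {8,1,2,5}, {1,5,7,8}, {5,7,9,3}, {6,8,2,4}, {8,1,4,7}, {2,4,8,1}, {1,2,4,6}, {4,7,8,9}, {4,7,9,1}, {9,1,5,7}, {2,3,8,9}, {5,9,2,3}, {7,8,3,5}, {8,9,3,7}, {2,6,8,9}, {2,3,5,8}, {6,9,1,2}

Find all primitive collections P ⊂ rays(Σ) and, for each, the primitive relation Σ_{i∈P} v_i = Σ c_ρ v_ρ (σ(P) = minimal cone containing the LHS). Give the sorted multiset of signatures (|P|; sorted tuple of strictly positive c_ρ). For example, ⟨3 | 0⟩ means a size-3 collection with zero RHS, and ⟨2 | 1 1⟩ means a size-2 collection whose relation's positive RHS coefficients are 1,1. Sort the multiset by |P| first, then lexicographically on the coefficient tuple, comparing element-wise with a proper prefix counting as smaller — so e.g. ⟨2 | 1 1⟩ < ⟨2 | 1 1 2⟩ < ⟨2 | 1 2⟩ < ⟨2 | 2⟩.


|primitive collections| = 11. Relations:

  {2,7}:  v_{2} + v_{7} = 0  ⟹  sig = ⟨2 | 0⟩
  {1,3}:  v_{1} + v_{3} = v_{5}  ⟹  sig = ⟨2 | 1⟩
  {4,5}:  v_{4} + v_{5} = v_{9}  ⟹  sig = ⟨2 | 1⟩
  {6,7}:  v_{6} + v_{7} = v_{4} + v_{9}  ⟹  sig = ⟨2 | 1 1⟩
  {3,6}:  v_{3} + v_{6} = v_{2} + v_{8} + 3·v_{9}  ⟹  sig = ⟨2 | 1 1 3⟩
  {3,4}:  v_{3} + v_{4} = v_{8} + 2·v_{9}  ⟹  sig = ⟨2 | 1 2⟩
  {5,6}:  v_{5} + v_{6} = v_{2} + 2·v_{9}  ⟹  sig = ⟨2 | 1 2⟩
  {1,8,9}:  v_{1} + v_{8} + v_{9} = 0  ⟹  sig = ⟨3 | 0⟩
  {2,4,9}:  v_{2} + v_{4} + v_{9} = v_{6}  ⟹  sig = ⟨3 | 1⟩
  {5,8,9}:  v_{5} + v_{8} + v_{9} = v_{3}  ⟹  sig = ⟨3 | 1⟩
  {1,6,8}:  v_{1} + v_{6} + v_{8} = v_{2} + v_{4}  ⟹  sig = ⟨3 | 1 1⟩

Sorted signature multiset PRS(X):
    |P|=2: 7 collections, coeffs (), (1), (1), (1,1), (1,1,3), (1,2), (1,2)
    |P|=3: 4 collections, coeffs (), (1), (1), (1,1)


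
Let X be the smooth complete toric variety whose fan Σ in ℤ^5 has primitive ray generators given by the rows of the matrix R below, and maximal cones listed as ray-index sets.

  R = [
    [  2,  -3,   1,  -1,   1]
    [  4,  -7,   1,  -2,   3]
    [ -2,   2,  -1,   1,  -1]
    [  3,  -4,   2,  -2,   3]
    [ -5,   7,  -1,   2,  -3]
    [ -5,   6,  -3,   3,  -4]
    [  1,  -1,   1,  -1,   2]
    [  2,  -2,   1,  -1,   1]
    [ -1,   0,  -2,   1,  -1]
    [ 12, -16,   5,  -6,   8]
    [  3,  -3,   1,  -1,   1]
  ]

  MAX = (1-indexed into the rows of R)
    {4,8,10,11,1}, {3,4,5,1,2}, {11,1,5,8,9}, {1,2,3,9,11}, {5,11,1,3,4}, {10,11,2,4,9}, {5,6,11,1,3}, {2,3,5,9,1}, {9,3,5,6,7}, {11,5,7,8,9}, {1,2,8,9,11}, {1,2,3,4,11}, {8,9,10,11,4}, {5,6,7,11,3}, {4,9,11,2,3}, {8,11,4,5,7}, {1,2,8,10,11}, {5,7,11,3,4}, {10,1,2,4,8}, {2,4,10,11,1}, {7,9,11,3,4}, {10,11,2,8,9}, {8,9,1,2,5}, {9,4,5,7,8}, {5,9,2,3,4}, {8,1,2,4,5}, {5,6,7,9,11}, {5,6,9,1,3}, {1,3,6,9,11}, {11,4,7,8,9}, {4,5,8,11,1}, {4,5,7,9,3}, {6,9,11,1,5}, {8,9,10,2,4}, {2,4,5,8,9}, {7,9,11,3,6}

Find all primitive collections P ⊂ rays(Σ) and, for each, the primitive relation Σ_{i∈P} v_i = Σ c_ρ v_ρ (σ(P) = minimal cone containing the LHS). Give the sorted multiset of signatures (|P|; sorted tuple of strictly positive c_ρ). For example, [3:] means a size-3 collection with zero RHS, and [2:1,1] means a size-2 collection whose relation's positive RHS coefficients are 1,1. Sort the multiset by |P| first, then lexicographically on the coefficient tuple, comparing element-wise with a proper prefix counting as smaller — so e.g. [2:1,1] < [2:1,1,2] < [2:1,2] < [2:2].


16 collections generate NE(X_Σ); each relation:

  P={3,8}:  v_{3} + v_{8} = 0  →  sig = [2:]
  P={1,7}:  v_{1} + v_{7} = v_{4}  →  sig = [2:1]
  P={4,6}:  v_{4} + v_{6} = v_{3}  →  sig = [2:1]
  P={6,10}:  v_{6} + v_{10} = v_{2} + v_{11}  →  sig = [2:1,1]
  P={2,6}:  v_{2} + v_{6} = v_{1} + v_{3} + v_{9}  →  sig = [2:1,1,1]
  P={3,10}:  v_{3} + v_{10} = v_{2} + v_{4} + v_{11}  →  sig = [2:1,1,1]
  P={5,10}:  v_{5} + v_{10} = v_{1} + v_{4} + v_{8}  →  sig = [2:1,1,1]
  P={6,8}:  v_{6} + v_{8} = v_{5} + v_{9} + v_{11}  →  sig = [2:1,1,1]
  P={7,10}:  v_{7} + v_{10} = 3·v_{4} + v_{8} + v_{9} + v_{11}  →  sig = [2:1,1,1,3]
  P={2,7}:  v_{2} + v_{7} = 2·v_{4} + v_{9}  →  sig = [2:1,2]
  P={1,4,9}:  v_{1} + v_{4} + v_{9} = v_{2}  →  sig = [3:1]
  P={2,5,11}:  v_{2} + v_{5} + v_{11} = v_{1}  →  sig = [3:1]
  P={1,9,10}:  v_{1} + v_{9} + v_{10} = 2·v_{2} + v_{8} + v_{11}  →  sig = [3:1,1,2]
  P={4,5,9,11}:  v_{4} + v_{5} + v_{9} + v_{11} = 0  →  sig = [4:]
  P={2,4,8,11}:  v_{2} + v_{4} + v_{8} + v_{11} = v_{10}  →  sig = [4:1]
  P={3,5,9,11}:  v_{3} + v_{5} + v_{9} + v_{11} = v_{6}  →  sig = [4:1]

Signatures (|P|; sorted positive RHS coefficients), sorted:
    |P|=2: 10 collections, coeffs (), (1), (1), (1,1), (1,1,1), (1,1,1), (1,1,1), (1,1,1), (1,1,1,3), (1,2)
    |P|=3: 3 collections, coeffs (1), (1), (1,1,2)
    |P|=4: 3 collections, coeffs (), (1), (1)
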